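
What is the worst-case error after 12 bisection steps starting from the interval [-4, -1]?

Bisection error bound: |error| ≤ (b-a)/2^n
|error| ≤ (-1 - (-4))/2^12 = 3/2^12
|error| ≤ 0.0007324219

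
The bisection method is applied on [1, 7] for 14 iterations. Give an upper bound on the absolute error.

Bisection error bound: |error| ≤ (b-a)/2^n
|error| ≤ (7 - 1)/2^14 = 6/2^14
|error| ≤ 0.0003662109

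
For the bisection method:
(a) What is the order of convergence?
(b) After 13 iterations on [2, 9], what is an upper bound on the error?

(a) Bisection has linear (order 1) convergence; the error is halved each step.

(b) Error bound = (b-a)/2^n = (9 - 2)/2^{13}
    = 7/2^{13}

(a) 1 (linear); (b) error ≤ 8.54e-04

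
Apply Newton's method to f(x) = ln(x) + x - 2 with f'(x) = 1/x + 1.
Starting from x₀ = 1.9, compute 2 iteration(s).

f(x) = ln(x) + x - 2
f'(x) = 1/x + 1
x₀ = 1.9

Newton-Raphson formula: x_{n+1} = x_n - f(x_n)/f'(x_n)

Iteration 1:
  f(1.900000) = 0.541854
  f'(1.900000) = 1.526316
  x_1 = 1.900000 - 0.541854/1.526316 = 1.544992
Iteration 2:
  f(1.544992) = -0.019989
  f'(1.544992) = 1.647252
  x_2 = 1.544992 - (-0.019989)/1.647252 = 1.557127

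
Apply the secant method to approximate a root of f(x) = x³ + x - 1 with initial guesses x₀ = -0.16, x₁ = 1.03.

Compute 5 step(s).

f(x) = x³ + x - 1
x₀ = -0.16, x₁ = 1.03

Secant formula: x_{n+1} = x_n - f(x_n)(x_n - x_{n-1})/(f(x_n) - f(x_{n-1}))

Iteration 1:
  f(-0.160000) = -1.164096
  f(1.030000) = 1.122727
  x_2 = 1.030000 - 1.122727×(1.030000 - (-0.160000))/(1.122727 - (-1.164096))
       = 0.445764
Iteration 2:
  f(1.030000) = 1.122727
  f(0.445764) = -0.465661
  x_3 = 0.445764 - (-0.465661)×(0.445764 - 1.030000)/(-0.465661 - 1.122727)
       = 0.617042
Iteration 3:
  f(0.445764) = -0.465661
  f(0.617042) = -0.148026
  x_4 = 0.617042 - (-0.148026)×(0.617042 - 0.445764)/(-0.148026 - (-0.465661))
       = 0.696861
Iteration 4:
  f(0.617042) = -0.148026
  f(0.696861) = 0.035268
  x_5 = 0.696861 - 0.035268×(0.696861 - 0.617042)/(0.035268 - (-0.148026))
       = 0.681503
Iteration 5:
  f(0.696861) = 0.035268
  f(0.681503) = -0.001975
  x_6 = 0.681503 - (-0.001975)×(0.681503 - 0.696861)/(-0.001975 - 0.035268)
       = 0.682318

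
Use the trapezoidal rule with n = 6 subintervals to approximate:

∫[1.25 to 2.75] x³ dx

f(x) = x³
a = 1.25, b = 2.75, n = 6
h = (b - a)/n = 0.250000

Trapezoidal rule: (h/2)[f(x₀) + 2f(x₁) + 2f(x₂) + ... + f(xₙ)]

x_0 = 1.2500, f(x_0) = 1.953125, coefficient = 1
x_1 = 1.5000, f(x_1) = 3.375000, coefficient = 2
x_2 = 1.7500, f(x_2) = 5.359375, coefficient = 2
x_3 = 2.0000, f(x_3) = 8.000000, coefficient = 2
x_4 = 2.2500, f(x_4) = 11.390625, coefficient = 2
x_5 = 2.5000, f(x_5) = 15.625000, coefficient = 2
x_6 = 2.7500, f(x_6) = 20.796875, coefficient = 1

I ≈ (0.250000/2) × 110.250000 = 13.781250
Exact value: 13.687500
Error: 0.093750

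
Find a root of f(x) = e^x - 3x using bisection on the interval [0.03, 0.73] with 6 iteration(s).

f(x) = e^x - 3x
Initial interval: [0.03, 0.73]

Iteration 1:
  c_1 = (0.030000 + 0.730000)/2 = 0.380000
  f(c_1) = f(0.380000) = 0.322285
  f(a) × f(c) ≥ 0, new interval: [0.380000, 0.730000]
Iteration 2:
  c_2 = (0.380000 + 0.730000)/2 = 0.555000
  f(c_2) = f(0.555000) = 0.076941
  f(a) × f(c) ≥ 0, new interval: [0.555000, 0.730000]
Iteration 3:
  c_3 = (0.555000 + 0.730000)/2 = 0.642500
  f(c_3) = f(0.642500) = -0.026272
  f(a) × f(c) < 0, new interval: [0.555000, 0.642500]
Iteration 4:
  c_4 = (0.555000 + 0.642500)/2 = 0.598750
  f(c_4) = f(0.598750) = 0.023593
  f(a) × f(c) ≥ 0, new interval: [0.598750, 0.642500]
Iteration 5:
  c_5 = (0.598750 + 0.642500)/2 = 0.620625
  f(c_5) = f(0.620625) = -0.001785
  f(a) × f(c) < 0, new interval: [0.598750, 0.620625]
Iteration 6:
  c_6 = (0.598750 + 0.620625)/2 = 0.609687
  f(c_6) = f(0.609687) = 0.010794
  f(a) × f(c) ≥ 0, new interval: [0.609687, 0.620625]

After 6 iteration(s), the approximation is c_6 = 0.609687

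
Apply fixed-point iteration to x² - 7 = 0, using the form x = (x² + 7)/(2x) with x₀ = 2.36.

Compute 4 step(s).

Equation: x² - 7 = 0
Fixed-point form: x = (x² + 7)/(2x)
x₀ = 2.36

x_1 = g(2.360000) = 2.663051
x_2 = g(2.663051) = 2.645808
x_3 = g(2.645808) = 2.645751
x_4 = g(2.645751) = 2.645751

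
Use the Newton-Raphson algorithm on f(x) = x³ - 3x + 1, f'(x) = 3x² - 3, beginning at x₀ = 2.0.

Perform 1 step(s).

f(x) = x³ - 3x + 1
f'(x) = 3x² - 3
x₀ = 2.0

Newton-Raphson formula: x_{n+1} = x_n - f(x_n)/f'(x_n)

Iteration 1:
  f(2.000000) = 3.000000
  f'(2.000000) = 9.000000
  x_1 = 2.000000 - 3.000000/9.000000 = 1.666667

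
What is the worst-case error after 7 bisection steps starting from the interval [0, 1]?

Bisection error bound: |error| ≤ (b-a)/2^n
|error| ≤ (1 - 0)/2^7 = 1/2^7
|error| ≤ 0.0078125000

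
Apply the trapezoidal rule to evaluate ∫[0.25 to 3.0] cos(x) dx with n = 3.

f(x) = cos(x)
a = 0.25, b = 3.0, n = 3
h = (b - a)/n = 0.916667

Trapezoidal rule: (h/2)[f(x₀) + 2f(x₁) + 2f(x₂) + ... + f(xₙ)]

x_0 = 0.2500, f(x_0) = 0.968912, coefficient = 1
x_1 = 1.1667, f(x_1) = 0.393219, coefficient = 2
x_2 = 2.0833, f(x_2) = -0.490390, coefficient = 2
x_3 = 3.0000, f(x_3) = -0.989992, coefficient = 1

I ≈ (0.916667/2) × -0.215422 = -0.098735
Exact value: -0.106284
Error: 0.007549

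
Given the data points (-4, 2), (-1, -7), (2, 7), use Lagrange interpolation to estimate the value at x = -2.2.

Lagrange interpolation formula:
P(x) = Σ yᵢ × Lᵢ(x)
where Lᵢ(x) = Π_{j≠i} (x - xⱼ)/(xᵢ - xⱼ)

L_0(-2.2) = (-2.2 - (-1))/(-4 - (-1)) × (-2.2 - 2)/(-4 - 2) = 0.280000
L_1(-2.2) = (-2.2 - (-4))/(-1 - (-4)) × (-2.2 - 2)/(-1 - 2) = 0.840000
L_2(-2.2) = (-2.2 - (-4))/(2 - (-4)) × (-2.2 - (-1))/(2 - (-1)) = -0.120000

P(-2.2) = 2×L_0(-2.2) + (-7)×L_1(-2.2) + 7×L_2(-2.2)
P(-2.2) = -6.160000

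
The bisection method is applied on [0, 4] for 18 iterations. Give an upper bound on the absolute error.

Bisection error bound: |error| ≤ (b-a)/2^n
|error| ≤ (4 - 0)/2^18 = 4/2^18
|error| ≤ 0.0000152588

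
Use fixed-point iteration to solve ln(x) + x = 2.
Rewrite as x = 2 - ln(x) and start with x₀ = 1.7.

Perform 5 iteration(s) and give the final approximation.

Equation: ln(x) + x = 2
Fixed-point form: x = 2 - ln(x)
x₀ = 1.7

x_1 = g(1.700000) = 1.469372
x_2 = g(1.469372) = 1.615165
x_3 = g(1.615165) = 1.520563
x_4 = g(1.520563) = 1.580919
x_5 = g(1.580919) = 1.541993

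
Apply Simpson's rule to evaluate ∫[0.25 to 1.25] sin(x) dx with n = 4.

f(x) = sin(x)
a = 0.25, b = 1.25, n = 4
h = (b - a)/n = 0.250000

Simpson's rule: (h/3)[f(x₀) + 4f(x₁) + 2f(x₂) + ... + f(xₙ)]

x_0 = 0.2500, f(x_0) = 0.247404, coefficient = 1
x_1 = 0.5000, f(x_1) = 0.479426, coefficient = 4
x_2 = 0.7500, f(x_2) = 0.681639, coefficient = 2
x_3 = 1.0000, f(x_3) = 0.841471, coefficient = 4
x_4 = 1.2500, f(x_4) = 0.948985, coefficient = 1

I ≈ (0.250000/3) × 7.843252 = 0.653604
Exact value: 0.653590
Error: 0.000014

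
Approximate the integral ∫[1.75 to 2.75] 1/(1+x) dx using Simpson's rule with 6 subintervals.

f(x) = 1/(1+x)
a = 1.75, b = 2.75, n = 6
h = (b - a)/n = 0.166667

Simpson's rule: (h/3)[f(x₀) + 4f(x₁) + 2f(x₂) + ... + f(xₙ)]

x_0 = 1.7500, f(x_0) = 0.363636, coefficient = 1
x_1 = 1.9167, f(x_1) = 0.342857, coefficient = 4
x_2 = 2.0833, f(x_2) = 0.324324, coefficient = 2
x_3 = 2.2500, f(x_3) = 0.307692, coefficient = 4
x_4 = 2.4167, f(x_4) = 0.292683, coefficient = 2
x_5 = 2.5833, f(x_5) = 0.279070, coefficient = 4
x_6 = 2.7500, f(x_6) = 0.266667, coefficient = 1

I ≈ (0.166667/3) × 5.582794 = 0.310155
Exact value: 0.310155
Error: 0.000000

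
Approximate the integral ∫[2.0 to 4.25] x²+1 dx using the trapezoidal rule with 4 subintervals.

f(x) = x²+1
a = 2.0, b = 4.25, n = 4
h = (b - a)/n = 0.562500

Trapezoidal rule: (h/2)[f(x₀) + 2f(x₁) + 2f(x₂) + ... + f(xₙ)]

x_0 = 2.0000, f(x_0) = 5.000000, coefficient = 1
x_1 = 2.5625, f(x_1) = 7.566406, coefficient = 2
x_2 = 3.1250, f(x_2) = 10.765625, coefficient = 2
x_3 = 3.6875, f(x_3) = 14.597656, coefficient = 2
x_4 = 4.2500, f(x_4) = 19.062500, coefficient = 1

I ≈ (0.562500/2) × 89.921875 = 25.290527
Exact value: 25.171875
Error: 0.118652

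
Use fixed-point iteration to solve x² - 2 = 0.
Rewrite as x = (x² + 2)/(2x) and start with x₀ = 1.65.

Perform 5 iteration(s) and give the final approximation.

Equation: x² - 2 = 0
Fixed-point form: x = (x² + 2)/(2x)
x₀ = 1.65

x_1 = g(1.650000) = 1.431061
x_2 = g(1.431061) = 1.414313
x_3 = g(1.414313) = 1.414214
x_4 = g(1.414214) = 1.414214
x_5 = g(1.414214) = 1.414214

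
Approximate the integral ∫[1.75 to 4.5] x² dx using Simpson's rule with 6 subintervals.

f(x) = x²
a = 1.75, b = 4.5, n = 6
h = (b - a)/n = 0.458333

Simpson's rule: (h/3)[f(x₀) + 4f(x₁) + 2f(x₂) + ... + f(xₙ)]

x_0 = 1.7500, f(x_0) = 3.062500, coefficient = 1
x_1 = 2.2083, f(x_1) = 4.876736, coefficient = 4
x_2 = 2.6667, f(x_2) = 7.111111, coefficient = 2
x_3 = 3.1250, f(x_3) = 9.765625, coefficient = 4
x_4 = 3.5833, f(x_4) = 12.840278, coefficient = 2
x_5 = 4.0417, f(x_5) = 16.335069, coefficient = 4
x_6 = 4.5000, f(x_6) = 20.250000, coefficient = 1

I ≈ (0.458333/3) × 187.125000 = 28.588542
Exact value: 28.588542
Error: 0.000000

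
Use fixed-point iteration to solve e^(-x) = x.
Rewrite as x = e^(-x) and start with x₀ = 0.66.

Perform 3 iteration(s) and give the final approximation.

Equation: e^(-x) = x
Fixed-point form: x = e^(-x)
x₀ = 0.66

x_1 = g(0.660000) = 0.516851
x_2 = g(0.516851) = 0.596395
x_3 = g(0.596395) = 0.550793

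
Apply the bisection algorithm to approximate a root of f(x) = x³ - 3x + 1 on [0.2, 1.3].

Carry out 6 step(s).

f(x) = x³ - 3x + 1
Initial interval: [0.2, 1.3]

Iteration 1:
  c_1 = (0.200000 + 1.300000)/2 = 0.750000
  f(c_1) = f(0.750000) = -0.828125
  f(a) × f(c) < 0, new interval: [0.200000, 0.750000]
Iteration 2:
  c_2 = (0.200000 + 0.750000)/2 = 0.475000
  f(c_2) = f(0.475000) = -0.317828
  f(a) × f(c) < 0, new interval: [0.200000, 0.475000]
Iteration 3:
  c_3 = (0.200000 + 0.475000)/2 = 0.337500
  f(c_3) = f(0.337500) = 0.025943
  f(a) × f(c) ≥ 0, new interval: [0.337500, 0.475000]
Iteration 4:
  c_4 = (0.337500 + 0.475000)/2 = 0.406250
  f(c_4) = f(0.406250) = -0.151703
  f(a) × f(c) < 0, new interval: [0.337500, 0.406250]
Iteration 5:
  c_5 = (0.337500 + 0.406250)/2 = 0.371875
  f(c_5) = f(0.371875) = -0.064198
  f(a) × f(c) < 0, new interval: [0.337500, 0.371875]
Iteration 6:
  c_6 = (0.337500 + 0.371875)/2 = 0.354688
  f(c_6) = f(0.354688) = -0.019442
  f(a) × f(c) < 0, new interval: [0.337500, 0.354688]

After 6 iteration(s), the approximation is c_6 = 0.354688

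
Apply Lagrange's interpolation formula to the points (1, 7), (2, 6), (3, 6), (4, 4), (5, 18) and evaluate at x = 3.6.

Lagrange interpolation formula:
P(x) = Σ yᵢ × Lᵢ(x)
where Lᵢ(x) = Π_{j≠i} (x - xⱼ)/(xᵢ - xⱼ)

L_0(3.6) = (3.6 - 2)/(1 - 2) × (3.6 - 3)/(1 - 3) × (3.6 - 4)/(1 - 4) × (3.6 - 5)/(1 - 5) = 0.022400
L_1(3.6) = (3.6 - 1)/(2 - 1) × (3.6 - 3)/(2 - 3) × (3.6 - 4)/(2 - 4) × (3.6 - 5)/(2 - 5) = -0.145600
L_2(3.6) = (3.6 - 1)/(3 - 1) × (3.6 - 2)/(3 - 2) × (3.6 - 4)/(3 - 4) × (3.6 - 5)/(3 - 5) = 0.582400
L_3(3.6) = (3.6 - 1)/(4 - 1) × (3.6 - 2)/(4 - 2) × (3.6 - 3)/(4 - 3) × (3.6 - 5)/(4 - 5) = 0.582400
L_4(3.6) = (3.6 - 1)/(5 - 1) × (3.6 - 2)/(5 - 2) × (3.6 - 3)/(5 - 3) × (3.6 - 4)/(5 - 4) = -0.041600

P(3.6) = 7×L_0(3.6) + 6×L_1(3.6) + 6×L_2(3.6) + 4×L_3(3.6) + 18×L_4(3.6)
P(3.6) = 4.358400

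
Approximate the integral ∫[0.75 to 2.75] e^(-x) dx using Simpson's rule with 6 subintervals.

f(x) = e^(-x)
a = 0.75, b = 2.75, n = 6
h = (b - a)/n = 0.333333

Simpson's rule: (h/3)[f(x₀) + 4f(x₁) + 2f(x₂) + ... + f(xₙ)]

x_0 = 0.7500, f(x_0) = 0.472367, coefficient = 1
x_1 = 1.0833, f(x_1) = 0.338465, coefficient = 4
x_2 = 1.4167, f(x_2) = 0.242521, coefficient = 2
x_3 = 1.7500, f(x_3) = 0.173774, coefficient = 4
x_4 = 2.0833, f(x_4) = 0.124514, coefficient = 2
x_5 = 2.4167, f(x_5) = 0.089219, coefficient = 4
x_6 = 2.7500, f(x_6) = 0.063928, coefficient = 1

I ≈ (0.333333/3) × 3.676197 = 0.408466
Exact value: 0.408439
Error: 0.000028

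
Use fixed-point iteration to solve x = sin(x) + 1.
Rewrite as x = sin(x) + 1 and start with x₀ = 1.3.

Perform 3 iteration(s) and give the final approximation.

Equation: x = sin(x) + 1
Fixed-point form: x = sin(x) + 1
x₀ = 1.3

x_1 = g(1.300000) = 1.963558
x_2 = g(1.963558) = 1.923856
x_3 = g(1.923856) = 1.938319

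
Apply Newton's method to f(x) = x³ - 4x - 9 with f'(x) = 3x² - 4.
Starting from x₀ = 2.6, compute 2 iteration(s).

f(x) = x³ - 4x - 9
f'(x) = 3x² - 4
x₀ = 2.6

Newton-Raphson formula: x_{n+1} = x_n - f(x_n)/f'(x_n)

Iteration 1:
  f(2.600000) = -1.824000
  f'(2.600000) = 16.280000
  x_1 = 2.600000 - (-1.824000)/16.280000 = 2.712039
Iteration 2:
  f(2.712039) = 0.099318
  f'(2.712039) = 18.065472
  x_2 = 2.712039 - 0.099318/18.065472 = 2.706542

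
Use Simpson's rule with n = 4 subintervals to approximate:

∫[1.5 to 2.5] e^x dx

f(x) = e^x
a = 1.5, b = 2.5, n = 4
h = (b - a)/n = 0.250000

Simpson's rule: (h/3)[f(x₀) + 4f(x₁) + 2f(x₂) + ... + f(xₙ)]

x_0 = 1.5000, f(x_0) = 4.481689, coefficient = 1
x_1 = 1.7500, f(x_1) = 5.754603, coefficient = 4
x_2 = 2.0000, f(x_2) = 7.389056, coefficient = 2
x_3 = 2.2500, f(x_3) = 9.487736, coefficient = 4
x_4 = 2.5000, f(x_4) = 12.182494, coefficient = 1

I ≈ (0.250000/3) × 92.411649 = 7.700971
Exact value: 7.700805
Error: 0.000166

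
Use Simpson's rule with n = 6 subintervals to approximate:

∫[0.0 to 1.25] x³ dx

f(x) = x³
a = 0.0, b = 1.25, n = 6
h = (b - a)/n = 0.208333

Simpson's rule: (h/3)[f(x₀) + 4f(x₁) + 2f(x₂) + ... + f(xₙ)]

x_0 = 0.0000, f(x_0) = 0.000000, coefficient = 1
x_1 = 0.2083, f(x_1) = 0.009042, coefficient = 4
x_2 = 0.4167, f(x_2) = 0.072338, coefficient = 2
x_3 = 0.6250, f(x_3) = 0.244141, coefficient = 4
x_4 = 0.8333, f(x_4) = 0.578704, coefficient = 2
x_5 = 1.0417, f(x_5) = 1.130281, coefficient = 4
x_6 = 1.2500, f(x_6) = 1.953125, coefficient = 1

I ≈ (0.208333/3) × 8.789062 = 0.610352
Exact value: 0.610352
Error: 0.000000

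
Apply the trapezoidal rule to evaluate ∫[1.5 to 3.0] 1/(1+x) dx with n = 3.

f(x) = 1/(1+x)
a = 1.5, b = 3.0, n = 3
h = (b - a)/n = 0.500000

Trapezoidal rule: (h/2)[f(x₀) + 2f(x₁) + 2f(x₂) + ... + f(xₙ)]

x_0 = 1.5000, f(x_0) = 0.400000, coefficient = 1
x_1 = 2.0000, f(x_1) = 0.333333, coefficient = 2
x_2 = 2.5000, f(x_2) = 0.285714, coefficient = 2
x_3 = 3.0000, f(x_3) = 0.250000, coefficient = 1

I ≈ (0.500000/2) × 1.888095 = 0.472024
Exact value: 0.470004
Error: 0.002020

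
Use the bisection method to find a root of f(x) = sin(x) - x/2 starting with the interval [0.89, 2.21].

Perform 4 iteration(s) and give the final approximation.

f(x) = sin(x) - x/2
Initial interval: [0.89, 2.21]

Iteration 1:
  c_1 = (0.890000 + 2.210000)/2 = 1.550000
  f(c_1) = f(1.550000) = 0.224784
  f(a) × f(c) ≥ 0, new interval: [1.550000, 2.210000]
Iteration 2:
  c_2 = (1.550000 + 2.210000)/2 = 1.880000
  f(c_2) = f(1.880000) = 0.012576
  f(a) × f(c) ≥ 0, new interval: [1.880000, 2.210000]
Iteration 3:
  c_3 = (1.880000 + 2.210000)/2 = 2.045000
  f(c_3) = f(2.045000) = -0.132843
  f(a) × f(c) < 0, new interval: [1.880000, 2.045000]
Iteration 4:
  c_4 = (1.880000 + 2.045000)/2 = 1.962500
  f(c_4) = f(1.962500) = -0.056990
  f(a) × f(c) < 0, new interval: [1.880000, 1.962500]

After 4 iteration(s), the approximation is c_4 = 1.962500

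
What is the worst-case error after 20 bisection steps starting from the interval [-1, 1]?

Bisection error bound: |error| ≤ (b-a)/2^n
|error| ≤ (1 - (-1))/2^20 = 2/2^20
|error| ≤ 0.0000019073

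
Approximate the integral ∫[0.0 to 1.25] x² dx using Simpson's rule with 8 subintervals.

f(x) = x²
a = 0.0, b = 1.25, n = 8
h = (b - a)/n = 0.156250

Simpson's rule: (h/3)[f(x₀) + 4f(x₁) + 2f(x₂) + ... + f(xₙ)]

x_0 = 0.0000, f(x_0) = 0.000000, coefficient = 1
x_1 = 0.1562, f(x_1) = 0.024414, coefficient = 4
x_2 = 0.3125, f(x_2) = 0.097656, coefficient = 2
x_3 = 0.4688, f(x_3) = 0.219727, coefficient = 4
x_4 = 0.6250, f(x_4) = 0.390625, coefficient = 2
x_5 = 0.7812, f(x_5) = 0.610352, coefficient = 4
x_6 = 0.9375, f(x_6) = 0.878906, coefficient = 2
x_7 = 1.0938, f(x_7) = 1.196289, coefficient = 4
x_8 = 1.2500, f(x_8) = 1.562500, coefficient = 1

I ≈ (0.156250/3) × 12.500000 = 0.651042
Exact value: 0.651042
Error: 0.000000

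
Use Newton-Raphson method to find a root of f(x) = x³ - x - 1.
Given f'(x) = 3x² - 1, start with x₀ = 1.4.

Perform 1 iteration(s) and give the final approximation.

f(x) = x³ - x - 1
f'(x) = 3x² - 1
x₀ = 1.4

Newton-Raphson formula: x_{n+1} = x_n - f(x_n)/f'(x_n)

Iteration 1:
  f(1.400000) = 0.344000
  f'(1.400000) = 4.880000
  x_1 = 1.400000 - 0.344000/4.880000 = 1.329508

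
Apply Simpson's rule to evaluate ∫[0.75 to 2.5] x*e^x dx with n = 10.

f(x) = x*e^x
a = 0.75, b = 2.5, n = 10
h = (b - a)/n = 0.175000

Simpson's rule: (h/3)[f(x₀) + 4f(x₁) + 2f(x₂) + ... + f(xₙ)]

x_0 = 0.7500, f(x_0) = 1.587750, coefficient = 1
x_1 = 0.9250, f(x_1) = 2.332728, coefficient = 4
x_2 = 1.1000, f(x_2) = 3.304583, coefficient = 2
x_3 = 1.2750, f(x_3) = 4.562844, coefficient = 4
x_4 = 1.4500, f(x_4) = 6.181516, coefficient = 2
x_5 = 1.6250, f(x_5) = 8.252431, coefficient = 4
x_6 = 1.8000, f(x_6) = 10.889365, coefficient = 2
x_7 = 1.9750, f(x_7) = 14.233074, coefficient = 4
x_8 = 2.1500, f(x_8) = 18.457446, coefficient = 2
x_9 = 2.3250, f(x_9) = 23.777031, coefficient = 4
x_10 = 2.5000, f(x_10) = 30.456235, coefficient = 1

I ≈ (0.175000/3) × 322.342238 = 18.803297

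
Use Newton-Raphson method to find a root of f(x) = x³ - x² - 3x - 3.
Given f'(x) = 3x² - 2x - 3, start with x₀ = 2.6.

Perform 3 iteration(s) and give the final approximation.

f(x) = x³ - x² - 3x - 3
f'(x) = 3x² - 2x - 3
x₀ = 2.6

Newton-Raphson formula: x_{n+1} = x_n - f(x_n)/f'(x_n)

Iteration 1:
  f(2.600000) = 0.016000
  f'(2.600000) = 12.080000
  x_1 = 2.600000 - 0.016000/12.080000 = 2.598675
Iteration 2:
  f(2.598675) = 0.000012
  f'(2.598675) = 12.061992
  x_2 = 2.598675 - 0.000012/12.061992 = 2.598675
Iteration 3:
  f(2.598675) = 0.000000
  f'(2.598675) = 12.061979
  x_3 = 2.598675 - 0.000000/12.061979 = 2.598675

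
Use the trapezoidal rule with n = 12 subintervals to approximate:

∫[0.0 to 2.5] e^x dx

f(x) = e^x
a = 0.0, b = 2.5, n = 12
h = (b - a)/n = 0.208333

Trapezoidal rule: (h/2)[f(x₀) + 2f(x₁) + 2f(x₂) + ... + f(xₙ)]

x_0 = 0.0000, f(x_0) = 1.000000, coefficient = 1
x_1 = 0.2083, f(x_1) = 1.231624, coefficient = 2
x_2 = 0.4167, f(x_2) = 1.516897, coefficient = 2
x_3 = 0.6250, f(x_3) = 1.868246, coefficient = 2
x_4 = 0.8333, f(x_4) = 2.300976, coefficient = 2
x_5 = 1.0417, f(x_5) = 2.833936, coefficient = 2
x_6 = 1.2500, f(x_6) = 3.490343, coefficient = 2
x_7 = 1.4583, f(x_7) = 4.298789, coefficient = 2
x_8 = 1.6667, f(x_8) = 5.294490, coefficient = 2
x_9 = 1.8750, f(x_9) = 6.520819, coefficient = 2
x_10 = 2.0833, f(x_10) = 8.031195, coefficient = 2
x_11 = 2.2917, f(x_11) = 9.891410, coefficient = 2
x_12 = 2.5000, f(x_12) = 12.182494, coefficient = 1

I ≈ (0.208333/2) × 107.739942 = 11.222911
Exact value: 11.182494
Error: 0.040417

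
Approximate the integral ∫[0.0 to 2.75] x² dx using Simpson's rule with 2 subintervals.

f(x) = x²
a = 0.0, b = 2.75, n = 2
h = (b - a)/n = 1.375000

Simpson's rule: (h/3)[f(x₀) + 4f(x₁) + 2f(x₂) + ... + f(xₙ)]

x_0 = 0.0000, f(x_0) = 0.000000, coefficient = 1
x_1 = 1.3750, f(x_1) = 1.890625, coefficient = 4
x_2 = 2.7500, f(x_2) = 7.562500, coefficient = 1

I ≈ (1.375000/3) × 15.125000 = 6.932292
Exact value: 6.932292
Error: 0.000000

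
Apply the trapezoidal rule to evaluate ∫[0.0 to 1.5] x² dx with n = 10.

f(x) = x²
a = 0.0, b = 1.5, n = 10
h = (b - a)/n = 0.150000

Trapezoidal rule: (h/2)[f(x₀) + 2f(x₁) + 2f(x₂) + ... + f(xₙ)]

x_0 = 0.0000, f(x_0) = 0.000000, coefficient = 1
x_1 = 0.1500, f(x_1) = 0.022500, coefficient = 2
x_2 = 0.3000, f(x_2) = 0.090000, coefficient = 2
x_3 = 0.4500, f(x_3) = 0.202500, coefficient = 2
x_4 = 0.6000, f(x_4) = 0.360000, coefficient = 2
x_5 = 0.7500, f(x_5) = 0.562500, coefficient = 2
x_6 = 0.9000, f(x_6) = 0.810000, coefficient = 2
x_7 = 1.0500, f(x_7) = 1.102500, coefficient = 2
x_8 = 1.2000, f(x_8) = 1.440000, coefficient = 2
x_9 = 1.3500, f(x_9) = 1.822500, coefficient = 2
x_10 = 1.5000, f(x_10) = 2.250000, coefficient = 1

I ≈ (0.150000/2) × 15.075000 = 1.130625
Exact value: 1.125000
Error: 0.005625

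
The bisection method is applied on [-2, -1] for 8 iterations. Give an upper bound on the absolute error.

Bisection error bound: |error| ≤ (b-a)/2^n
|error| ≤ (-1 - (-2))/2^8 = 1/2^8
|error| ≤ 0.0039062500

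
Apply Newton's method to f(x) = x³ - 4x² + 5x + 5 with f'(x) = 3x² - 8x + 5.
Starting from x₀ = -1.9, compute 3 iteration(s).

f(x) = x³ - 4x² + 5x + 5
f'(x) = 3x² - 8x + 5
x₀ = -1.9

Newton-Raphson formula: x_{n+1} = x_n - f(x_n)/f'(x_n)

Iteration 1:
  f(-1.900000) = -25.799000
  f'(-1.900000) = 31.030000
  x_1 = -1.900000 - (-25.799000)/31.030000 = -1.068579
Iteration 2:
  f(-1.068579) = -6.130505
  f'(-1.068579) = 16.974212
  x_2 = -1.068579 - (-6.130505)/16.974212 = -0.707413
Iteration 3:
  f(-0.707413) = -0.892811
  f'(-0.707413) = 12.160604
  x_3 = -0.707413 - (-0.892811)/12.160604 = -0.633995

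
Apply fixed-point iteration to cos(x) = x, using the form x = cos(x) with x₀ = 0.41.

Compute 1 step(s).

Equation: cos(x) = x
Fixed-point form: x = cos(x)
x₀ = 0.41

x_1 = g(0.410000) = 0.917121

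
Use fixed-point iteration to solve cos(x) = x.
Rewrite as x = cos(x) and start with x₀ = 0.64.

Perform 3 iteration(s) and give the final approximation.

Equation: cos(x) = x
Fixed-point form: x = cos(x)
x₀ = 0.64

x_1 = g(0.640000) = 0.802096
x_2 = g(0.802096) = 0.695202
x_3 = g(0.695202) = 0.767924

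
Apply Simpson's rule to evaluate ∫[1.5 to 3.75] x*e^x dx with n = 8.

f(x) = x*e^x
a = 1.5, b = 3.75, n = 8
h = (b - a)/n = 0.281250

Simpson's rule: (h/3)[f(x₀) + 4f(x₁) + 2f(x₂) + ... + f(xₙ)]

x_0 = 1.5000, f(x_0) = 6.722534, coefficient = 1
x_1 = 1.7812, f(x_1) = 10.575768, coefficient = 4
x_2 = 2.0625, f(x_2) = 16.222819, coefficient = 2
x_3 = 2.3438, f(x_3) = 24.422436, coefficient = 4
x_4 = 2.6250, f(x_4) = 36.237007, coefficient = 2
x_5 = 2.9062, f(x_5) = 53.149760, coefficient = 4
x_6 = 3.1875, f(x_6) = 77.226056, coefficient = 2
x_7 = 3.4688, f(x_7) = 111.335070, coefficient = 4
x_8 = 3.7500, f(x_8) = 159.454058, coefficient = 1

I ≈ (0.281250/3) × 1223.480490 = 114.701296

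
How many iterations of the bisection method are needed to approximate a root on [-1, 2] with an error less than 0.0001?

We need (b-a)/2^n ≤ 0.0001
(2 - (-1))/2^n ≤ 0.0001
3/2^n ≤ 0.0001
2^n ≥ 30000
n ≥ log₂(30000) = 14.87
n ≥ 15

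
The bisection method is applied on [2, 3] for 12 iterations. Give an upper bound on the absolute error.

Bisection error bound: |error| ≤ (b-a)/2^n
|error| ≤ (3 - 2)/2^12 = 1/2^12
|error| ≤ 0.0002441406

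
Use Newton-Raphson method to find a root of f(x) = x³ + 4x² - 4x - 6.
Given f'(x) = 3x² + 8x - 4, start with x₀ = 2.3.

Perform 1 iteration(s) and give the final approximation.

f(x) = x³ + 4x² - 4x - 6
f'(x) = 3x² + 8x - 4
x₀ = 2.3

Newton-Raphson formula: x_{n+1} = x_n - f(x_n)/f'(x_n)

Iteration 1:
  f(2.300000) = 18.127000
  f'(2.300000) = 30.270000
  x_1 = 2.300000 - 18.127000/30.270000 = 1.701156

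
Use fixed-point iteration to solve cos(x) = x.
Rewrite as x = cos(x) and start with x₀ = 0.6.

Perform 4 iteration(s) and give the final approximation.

Equation: cos(x) = x
Fixed-point form: x = cos(x)
x₀ = 0.6

x_1 = g(0.600000) = 0.825336
x_2 = g(0.825336) = 0.678310
x_3 = g(0.678310) = 0.778634
x_4 = g(0.778634) = 0.711874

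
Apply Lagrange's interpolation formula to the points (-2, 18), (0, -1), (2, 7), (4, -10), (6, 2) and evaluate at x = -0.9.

Lagrange interpolation formula:
P(x) = Σ yᵢ × Lᵢ(x)
where Lᵢ(x) = Π_{j≠i} (x - xⱼ)/(xᵢ - xⱼ)

L_0(-0.9) = (-0.9 - 0)/(-2 - 0) × (-0.9 - 2)/(-2 - 2) × (-0.9 - 4)/(-2 - 4) × (-0.9 - 6)/(-2 - 6) = 0.229802
L_1(-0.9) = (-0.9 - (-2))/(0 - (-2)) × (-0.9 - 2)/(0 - 2) × (-0.9 - 4)/(0 - 4) × (-0.9 - 6)/(0 - 6) = 1.123478
L_2(-0.9) = (-0.9 - (-2))/(2 - (-2)) × (-0.9 - 0)/(2 - 0) × (-0.9 - 4)/(2 - 4) × (-0.9 - 6)/(2 - 6) = -0.522998
L_3(-0.9) = (-0.9 - (-2))/(4 - (-2)) × (-0.9 - 0)/(4 - 0) × (-0.9 - 2)/(4 - 2) × (-0.9 - 6)/(4 - 6) = 0.206353
L_4(-0.9) = (-0.9 - (-2))/(6 - (-2)) × (-0.9 - 0)/(6 - 0) × (-0.9 - 2)/(6 - 2) × (-0.9 - 4)/(6 - 4) = -0.036635

P(-0.9) = 18×L_0(-0.9) + (-1)×L_1(-0.9) + 7×L_2(-0.9) + (-10)×L_3(-0.9) + 2×L_4(-0.9)
P(-0.9) = -2.784827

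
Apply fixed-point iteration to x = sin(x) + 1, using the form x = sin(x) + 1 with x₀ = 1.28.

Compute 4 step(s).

Equation: x = sin(x) + 1
Fixed-point form: x = sin(x) + 1
x₀ = 1.28

x_1 = g(1.280000) = 1.958016
x_2 = g(1.958016) = 1.925963
x_3 = g(1.925963) = 1.937589
x_4 = g(1.937589) = 1.933482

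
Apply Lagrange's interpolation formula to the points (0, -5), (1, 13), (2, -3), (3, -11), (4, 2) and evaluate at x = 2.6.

Lagrange interpolation formula:
P(x) = Σ yᵢ × Lᵢ(x)
where Lᵢ(x) = Π_{j≠i} (x - xⱼ)/(xᵢ - xⱼ)

L_0(2.6) = (2.6 - 1)/(0 - 1) × (2.6 - 2)/(0 - 2) × (2.6 - 3)/(0 - 3) × (2.6 - 4)/(0 - 4) = 0.022400
L_1(2.6) = (2.6 - 0)/(1 - 0) × (2.6 - 2)/(1 - 2) × (2.6 - 3)/(1 - 3) × (2.6 - 4)/(1 - 4) = -0.145600
L_2(2.6) = (2.6 - 0)/(2 - 0) × (2.6 - 1)/(2 - 1) × (2.6 - 3)/(2 - 3) × (2.6 - 4)/(2 - 4) = 0.582400
L_3(2.6) = (2.6 - 0)/(3 - 0) × (2.6 - 1)/(3 - 1) × (2.6 - 2)/(3 - 2) × (2.6 - 4)/(3 - 4) = 0.582400
L_4(2.6) = (2.6 - 0)/(4 - 0) × (2.6 - 1)/(4 - 1) × (2.6 - 2)/(4 - 2) × (2.6 - 3)/(4 - 3) = -0.041600

P(2.6) = (-5)×L_0(2.6) + 13×L_1(2.6) + (-3)×L_2(2.6) + (-11)×L_3(2.6) + 2×L_4(2.6)
P(2.6) = -10.241600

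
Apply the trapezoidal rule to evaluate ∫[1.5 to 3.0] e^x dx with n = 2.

f(x) = e^x
a = 1.5, b = 3.0, n = 2
h = (b - a)/n = 0.750000

Trapezoidal rule: (h/2)[f(x₀) + 2f(x₁) + 2f(x₂) + ... + f(xₙ)]

x_0 = 1.5000, f(x_0) = 4.481689, coefficient = 1
x_1 = 2.2500, f(x_1) = 9.487736, coefficient = 2
x_2 = 3.0000, f(x_2) = 20.085537, coefficient = 1

I ≈ (0.750000/2) × 43.542698 = 16.328512
Exact value: 15.603848
Error: 0.724664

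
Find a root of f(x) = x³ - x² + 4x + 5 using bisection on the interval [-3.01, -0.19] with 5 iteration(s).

f(x) = x³ - x² + 4x + 5
Initial interval: [-3.01, -0.19]

Iteration 1:
  c_1 = (-3.010000 + (-0.190000))/2 = -1.600000
  f(c_1) = f(-1.600000) = -8.056000
  f(a) × f(c) ≥ 0, new interval: [-1.600000, -0.190000]
Iteration 2:
  c_2 = (-1.600000 + (-0.190000))/2 = -0.895000
  f(c_2) = f(-0.895000) = -0.097942
  f(a) × f(c) ≥ 0, new interval: [-0.895000, -0.190000]
Iteration 3:
  c_3 = (-0.895000 + (-0.190000))/2 = -0.542500
  f(c_3) = f(-0.542500) = 2.376033
  f(a) × f(c) < 0, new interval: [-0.895000, -0.542500]
Iteration 4:
  c_4 = (-0.895000 + (-0.542500))/2 = -0.718750
  f(c_4) = f(-0.718750) = 1.237091
  f(a) × f(c) < 0, new interval: [-0.895000, -0.718750]
Iteration 5:
  c_5 = (-0.895000 + (-0.718750))/2 = -0.806875
  f(c_5) = f(-0.806875) = 0.596139
  f(a) × f(c) < 0, new interval: [-0.895000, -0.806875]

After 5 iteration(s), the approximation is c_5 = -0.806875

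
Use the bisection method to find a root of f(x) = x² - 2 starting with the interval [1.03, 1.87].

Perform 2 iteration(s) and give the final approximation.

f(x) = x² - 2
Initial interval: [1.03, 1.87]

Iteration 1:
  c_1 = (1.030000 + 1.870000)/2 = 1.450000
  f(c_1) = f(1.450000) = 0.102500
  f(a) × f(c) < 0, new interval: [1.030000, 1.450000]
Iteration 2:
  c_2 = (1.030000 + 1.450000)/2 = 1.240000
  f(c_2) = f(1.240000) = -0.462400
  f(a) × f(c) ≥ 0, new interval: [1.240000, 1.450000]

After 2 iteration(s), the approximation is c_2 = 1.240000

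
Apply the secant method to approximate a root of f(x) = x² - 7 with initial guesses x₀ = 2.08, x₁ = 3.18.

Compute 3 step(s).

f(x) = x² - 7
x₀ = 2.08, x₁ = 3.18

Secant formula: x_{n+1} = x_n - f(x_n)(x_n - x_{n-1})/(f(x_n) - f(x_{n-1}))

Iteration 1:
  f(2.080000) = -2.673600
  f(3.180000) = 3.112400
  x_2 = 3.180000 - 3.112400×(3.180000 - 2.080000)/(3.112400 - (-2.673600))
       = 2.588289
Iteration 2:
  f(3.180000) = 3.112400
  f(2.588289) = -0.300760
  x_3 = 2.588289 - (-0.300760)×(2.588289 - 3.180000)/(-0.300760 - 3.112400)
       = 2.640429
Iteration 3:
  f(2.588289) = -0.300760
  f(2.640429) = -0.028133
  x_4 = 2.640429 - (-0.028133)×(2.640429 - 2.588289)/(-0.028133 - (-0.300760))
       = 2.645810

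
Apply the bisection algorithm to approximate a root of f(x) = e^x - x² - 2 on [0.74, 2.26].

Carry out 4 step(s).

f(x) = e^x - x² - 2
Initial interval: [0.74, 2.26]

Iteration 1:
  c_1 = (0.740000 + 2.260000)/2 = 1.500000
  f(c_1) = f(1.500000) = 0.231689
  f(a) × f(c) < 0, new interval: [0.740000, 1.500000]
Iteration 2:
  c_2 = (0.740000 + 1.500000)/2 = 1.120000
  f(c_2) = f(1.120000) = -0.189546
  f(a) × f(c) ≥ 0, new interval: [1.120000, 1.500000]
Iteration 3:
  c_3 = (1.120000 + 1.500000)/2 = 1.310000
  f(c_3) = f(1.310000) = -0.009926
  f(a) × f(c) ≥ 0, new interval: [1.310000, 1.500000]
Iteration 4:
  c_4 = (1.310000 + 1.500000)/2 = 1.405000
  f(c_4) = f(1.405000) = 0.101502
  f(a) × f(c) < 0, new interval: [1.310000, 1.405000]

After 4 iteration(s), the approximation is c_4 = 1.405000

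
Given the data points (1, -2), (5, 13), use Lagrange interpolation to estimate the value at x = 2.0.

Lagrange interpolation formula:
P(x) = Σ yᵢ × Lᵢ(x)
where Lᵢ(x) = Π_{j≠i} (x - xⱼ)/(xᵢ - xⱼ)

L_0(2.0) = (2.0 - 5)/(1 - 5) = 0.750000
L_1(2.0) = (2.0 - 1)/(5 - 1) = 0.250000

P(2.0) = (-2)×L_0(2.0) + 13×L_1(2.0)
P(2.0) = 1.750000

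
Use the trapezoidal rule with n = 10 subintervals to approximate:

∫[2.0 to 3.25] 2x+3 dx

f(x) = 2x+3
a = 2.0, b = 3.25, n = 10
h = (b - a)/n = 0.125000

Trapezoidal rule: (h/2)[f(x₀) + 2f(x₁) + 2f(x₂) + ... + f(xₙ)]

x_0 = 2.0000, f(x_0) = 7.000000, coefficient = 1
x_1 = 2.1250, f(x_1) = 7.250000, coefficient = 2
x_2 = 2.2500, f(x_2) = 7.500000, coefficient = 2
x_3 = 2.3750, f(x_3) = 7.750000, coefficient = 2
x_4 = 2.5000, f(x_4) = 8.000000, coefficient = 2
x_5 = 2.6250, f(x_5) = 8.250000, coefficient = 2
x_6 = 2.7500, f(x_6) = 8.500000, coefficient = 2
x_7 = 2.8750, f(x_7) = 8.750000, coefficient = 2
x_8 = 3.0000, f(x_8) = 9.000000, coefficient = 2
x_9 = 3.1250, f(x_9) = 9.250000, coefficient = 2
x_10 = 3.2500, f(x_10) = 9.500000, coefficient = 1

I ≈ (0.125000/2) × 165.000000 = 10.312500
Exact value: 10.312500
Error: 0.000000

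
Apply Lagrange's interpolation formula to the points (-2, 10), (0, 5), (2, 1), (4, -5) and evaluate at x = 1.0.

Lagrange interpolation formula:
P(x) = Σ yᵢ × Lᵢ(x)
where Lᵢ(x) = Π_{j≠i} (x - xⱼ)/(xᵢ - xⱼ)

L_0(1.0) = (1.0 - 0)/(-2 - 0) × (1.0 - 2)/(-2 - 2) × (1.0 - 4)/(-2 - 4) = -0.062500
L_1(1.0) = (1.0 - (-2))/(0 - (-2)) × (1.0 - 2)/(0 - 2) × (1.0 - 4)/(0 - 4) = 0.562500
L_2(1.0) = (1.0 - (-2))/(2 - (-2)) × (1.0 - 0)/(2 - 0) × (1.0 - 4)/(2 - 4) = 0.562500
L_3(1.0) = (1.0 - (-2))/(4 - (-2)) × (1.0 - 0)/(4 - 0) × (1.0 - 2)/(4 - 2) = -0.062500

P(1.0) = 10×L_0(1.0) + 5×L_1(1.0) + 1×L_2(1.0) + (-5)×L_3(1.0)
P(1.0) = 3.062500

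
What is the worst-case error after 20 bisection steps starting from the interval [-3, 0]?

Bisection error bound: |error| ≤ (b-a)/2^n
|error| ≤ (0 - (-3))/2^20 = 3/2^20
|error| ≤ 0.0000028610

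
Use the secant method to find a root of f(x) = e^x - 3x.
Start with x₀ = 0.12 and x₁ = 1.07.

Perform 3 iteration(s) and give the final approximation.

f(x) = e^x - 3x
x₀ = 0.12, x₁ = 1.07

Secant formula: x_{n+1} = x_n - f(x_n)(x_n - x_{n-1})/(f(x_n) - f(x_{n-1}))

Iteration 1:
  f(0.120000) = 0.767497
  f(1.070000) = -0.294621
  x_2 = 1.070000 - (-0.294621)×(1.070000 - 0.120000)/(-0.294621 - 0.767497)
       = 0.806480
Iteration 2:
  f(1.070000) = -0.294621
  f(0.806480) = -0.179431
  x_3 = 0.806480 - (-0.179431)×(0.806480 - 1.070000)/(-0.179431 - (-0.294621))
       = 0.395996
Iteration 3:
  f(0.806480) = -0.179431
  f(0.395996) = 0.297875
  x_4 = 0.395996 - 0.297875×(0.395996 - 0.806480)/(0.297875 - (-0.179431))
       = 0.652169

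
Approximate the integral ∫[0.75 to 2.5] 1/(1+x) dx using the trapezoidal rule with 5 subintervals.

f(x) = 1/(1+x)
a = 0.75, b = 2.5, n = 5
h = (b - a)/n = 0.350000

Trapezoidal rule: (h/2)[f(x₀) + 2f(x₁) + 2f(x₂) + ... + f(xₙ)]

x_0 = 0.7500, f(x_0) = 0.571429, coefficient = 1
x_1 = 1.1000, f(x_1) = 0.476190, coefficient = 2
x_2 = 1.4500, f(x_2) = 0.408163, coefficient = 2
x_3 = 1.8000, f(x_3) = 0.357143, coefficient = 2
x_4 = 2.1500, f(x_4) = 0.317460, coefficient = 2
x_5 = 2.5000, f(x_5) = 0.285714, coefficient = 1

I ≈ (0.350000/2) × 3.975057 = 0.695635
Exact value: 0.693147
Error: 0.002488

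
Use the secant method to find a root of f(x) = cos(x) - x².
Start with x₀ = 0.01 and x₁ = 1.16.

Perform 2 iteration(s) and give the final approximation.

f(x) = cos(x) - x²
x₀ = 0.01, x₁ = 1.16

Secant formula: x_{n+1} = x_n - f(x_n)(x_n - x_{n-1})/(f(x_n) - f(x_{n-1}))

Iteration 1:
  f(0.010000) = 0.999850
  f(1.160000) = -0.946260
  x_2 = 1.160000 - (-0.946260)×(1.160000 - 0.010000)/(-0.946260 - 0.999850)
       = 0.600834
Iteration 2:
  f(1.160000) = -0.946260
  f(0.600834) = 0.463864
  x_3 = 0.600834 - 0.463864×(0.600834 - 1.160000)/(0.463864 - (-0.946260))
       = 0.784773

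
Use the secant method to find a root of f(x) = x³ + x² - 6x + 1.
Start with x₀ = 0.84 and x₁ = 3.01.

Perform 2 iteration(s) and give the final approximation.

f(x) = x³ + x² - 6x + 1
x₀ = 0.84, x₁ = 3.01

Secant formula: x_{n+1} = x_n - f(x_n)(x_n - x_{n-1})/(f(x_n) - f(x_{n-1}))

Iteration 1:
  f(0.840000) = -2.741696
  f(3.010000) = 19.271001
  x_2 = 3.010000 - 19.271001×(3.010000 - 0.840000)/(19.271001 - (-2.741696))
       = 1.110275
Iteration 2:
  f(3.010000) = 19.271001
  f(1.110275) = -3.060292
  x_3 = 1.110275 - (-3.060292)×(1.110275 - 3.010000)/(-3.060292 - 19.271001)
       = 1.370614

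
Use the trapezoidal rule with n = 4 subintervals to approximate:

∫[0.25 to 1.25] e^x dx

f(x) = e^x
a = 0.25, b = 1.25, n = 4
h = (b - a)/n = 0.250000

Trapezoidal rule: (h/2)[f(x₀) + 2f(x₁) + 2f(x₂) + ... + f(xₙ)]

x_0 = 0.2500, f(x_0) = 1.284025, coefficient = 1
x_1 = 0.5000, f(x_1) = 1.648721, coefficient = 2
x_2 = 0.7500, f(x_2) = 2.117000, coefficient = 2
x_3 = 1.0000, f(x_3) = 2.718282, coefficient = 2
x_4 = 1.2500, f(x_4) = 3.490343, coefficient = 1

I ≈ (0.250000/2) × 17.742375 = 2.217797
Exact value: 2.206318
Error: 0.011479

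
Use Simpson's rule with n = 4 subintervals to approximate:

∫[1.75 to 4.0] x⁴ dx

f(x) = x⁴
a = 1.75, b = 4.0, n = 4
h = (b - a)/n = 0.562500

Simpson's rule: (h/3)[f(x₀) + 4f(x₁) + 2f(x₂) + ... + f(xₙ)]

x_0 = 1.7500, f(x_0) = 9.378906, coefficient = 1
x_1 = 2.3125, f(x_1) = 28.597427, coefficient = 4
x_2 = 2.8750, f(x_2) = 68.320557, coefficient = 2
x_3 = 3.4375, f(x_3) = 139.627457, coefficient = 4
x_4 = 4.0000, f(x_4) = 256.000000, coefficient = 1

I ≈ (0.562500/3) × 1074.919556 = 201.547417
Exact value: 201.517383
Error: 0.030034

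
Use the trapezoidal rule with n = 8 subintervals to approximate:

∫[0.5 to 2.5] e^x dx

f(x) = e^x
a = 0.5, b = 2.5, n = 8
h = (b - a)/n = 0.250000

Trapezoidal rule: (h/2)[f(x₀) + 2f(x₁) + 2f(x₂) + ... + f(xₙ)]

x_0 = 0.5000, f(x_0) = 1.648721, coefficient = 1
x_1 = 0.7500, f(x_1) = 2.117000, coefficient = 2
x_2 = 1.0000, f(x_2) = 2.718282, coefficient = 2
x_3 = 1.2500, f(x_3) = 3.490343, coefficient = 2
x_4 = 1.5000, f(x_4) = 4.481689, coefficient = 2
x_5 = 1.7500, f(x_5) = 5.754603, coefficient = 2
x_6 = 2.0000, f(x_6) = 7.389056, coefficient = 2
x_7 = 2.2500, f(x_7) = 9.487736, coefficient = 2
x_8 = 2.5000, f(x_8) = 12.182494, coefficient = 1

I ≈ (0.250000/2) × 84.708632 = 10.588579
Exact value: 10.533773
Error: 0.054806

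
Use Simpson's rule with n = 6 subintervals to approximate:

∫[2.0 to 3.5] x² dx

f(x) = x²
a = 2.0, b = 3.5, n = 6
h = (b - a)/n = 0.250000

Simpson's rule: (h/3)[f(x₀) + 4f(x₁) + 2f(x₂) + ... + f(xₙ)]

x_0 = 2.0000, f(x_0) = 4.000000, coefficient = 1
x_1 = 2.2500, f(x_1) = 5.062500, coefficient = 4
x_2 = 2.5000, f(x_2) = 6.250000, coefficient = 2
x_3 = 2.7500, f(x_3) = 7.562500, coefficient = 4
x_4 = 3.0000, f(x_4) = 9.000000, coefficient = 2
x_5 = 3.2500, f(x_5) = 10.562500, coefficient = 4
x_6 = 3.5000, f(x_6) = 12.250000, coefficient = 1

I ≈ (0.250000/3) × 139.500000 = 11.625000
Exact value: 11.625000
Error: 0.000000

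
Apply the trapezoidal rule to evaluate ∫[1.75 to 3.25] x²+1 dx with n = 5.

f(x) = x²+1
a = 1.75, b = 3.25, n = 5
h = (b - a)/n = 0.300000

Trapezoidal rule: (h/2)[f(x₀) + 2f(x₁) + 2f(x₂) + ... + f(xₙ)]

x_0 = 1.7500, f(x_0) = 4.062500, coefficient = 1
x_1 = 2.0500, f(x_1) = 5.202500, coefficient = 2
x_2 = 2.3500, f(x_2) = 6.522500, coefficient = 2
x_3 = 2.6500, f(x_3) = 8.022500, coefficient = 2
x_4 = 2.9500, f(x_4) = 9.702500, coefficient = 2
x_5 = 3.2500, f(x_5) = 11.562500, coefficient = 1

I ≈ (0.300000/2) × 74.525000 = 11.178750
Exact value: 11.156250
Error: 0.022500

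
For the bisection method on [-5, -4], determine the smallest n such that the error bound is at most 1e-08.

We need (b-a)/2^n ≤ 1e-08
(-4 - (-5))/2^n ≤ 1e-08
1/2^n ≤ 1e-08
2^n ≥ 100000000
n ≥ log₂(100000000) = 26.58
n ≥ 27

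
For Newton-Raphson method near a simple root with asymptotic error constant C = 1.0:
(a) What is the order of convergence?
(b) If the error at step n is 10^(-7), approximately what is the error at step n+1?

(a) Newton-Raphson has quadratic (order 2) convergence near simple roots.
    This means |e_{n+1}| ≈ C|e_n|².

(b) With |e_n| = 10^(-7) and C = 1.0:
    |e_{n+1}| ≈ 1.0 × (10^(-7))² = 1.0 × 10^(-14)

(a) 2 (quadratic); (b) |e_{n+1}| ≈ 1.000e-14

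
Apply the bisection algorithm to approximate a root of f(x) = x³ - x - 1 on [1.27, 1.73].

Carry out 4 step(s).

f(x) = x³ - x - 1
Initial interval: [1.27, 1.73]

Iteration 1:
  c_1 = (1.270000 + 1.730000)/2 = 1.500000
  f(c_1) = f(1.500000) = 0.875000
  f(a) × f(c) < 0, new interval: [1.270000, 1.500000]
Iteration 2:
  c_2 = (1.270000 + 1.500000)/2 = 1.385000
  f(c_2) = f(1.385000) = 0.271742
  f(a) × f(c) < 0, new interval: [1.270000, 1.385000]
Iteration 3:
  c_3 = (1.270000 + 1.385000)/2 = 1.327500
  f(c_3) = f(1.327500) = 0.011895
  f(a) × f(c) < 0, new interval: [1.270000, 1.327500]
Iteration 4:
  c_4 = (1.270000 + 1.327500)/2 = 1.298750
  f(c_4) = f(1.298750) = -0.108081
  f(a) × f(c) ≥ 0, new interval: [1.298750, 1.327500]

After 4 iteration(s), the approximation is c_4 = 1.298750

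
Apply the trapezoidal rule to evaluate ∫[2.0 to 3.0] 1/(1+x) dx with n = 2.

f(x) = 1/(1+x)
a = 2.0, b = 3.0, n = 2
h = (b - a)/n = 0.500000

Trapezoidal rule: (h/2)[f(x₀) + 2f(x₁) + 2f(x₂) + ... + f(xₙ)]

x_0 = 2.0000, f(x_0) = 0.333333, coefficient = 1
x_1 = 2.5000, f(x_1) = 0.285714, coefficient = 2
x_2 = 3.0000, f(x_2) = 0.250000, coefficient = 1

I ≈ (0.500000/2) × 1.154762 = 0.288690
Exact value: 0.287682
Error: 0.001008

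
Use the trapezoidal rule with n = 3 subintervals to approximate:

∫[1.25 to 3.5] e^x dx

f(x) = e^x
a = 1.25, b = 3.5, n = 3
h = (b - a)/n = 0.750000

Trapezoidal rule: (h/2)[f(x₀) + 2f(x₁) + 2f(x₂) + ... + f(xₙ)]

x_0 = 1.2500, f(x_0) = 3.490343, coefficient = 1
x_1 = 2.0000, f(x_1) = 7.389056, coefficient = 2
x_2 = 2.7500, f(x_2) = 15.642632, coefficient = 2
x_3 = 3.5000, f(x_3) = 33.115452, coefficient = 1

I ≈ (0.750000/2) × 82.669171 = 31.000939
Exact value: 29.625109
Error: 1.375830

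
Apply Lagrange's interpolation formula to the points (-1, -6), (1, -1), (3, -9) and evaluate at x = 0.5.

Lagrange interpolation formula:
P(x) = Σ yᵢ × Lᵢ(x)
where Lᵢ(x) = Π_{j≠i} (x - xⱼ)/(xᵢ - xⱼ)

L_0(0.5) = (0.5 - 1)/(-1 - 1) × (0.5 - 3)/(-1 - 3) = 0.156250
L_1(0.5) = (0.5 - (-1))/(1 - (-1)) × (0.5 - 3)/(1 - 3) = 0.937500
L_2(0.5) = (0.5 - (-1))/(3 - (-1)) × (0.5 - 1)/(3 - 1) = -0.093750

P(0.5) = (-6)×L_0(0.5) + (-1)×L_1(0.5) + (-9)×L_2(0.5)
P(0.5) = -1.031250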